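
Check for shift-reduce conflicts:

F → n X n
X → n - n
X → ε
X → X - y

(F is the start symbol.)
Augment with F' → F and build the canonical LR(0) collection (I0 = CLOSURE({[F' → . F]}), then GOTO on every symbol after a dot until no new states appear). It has 10 states:
  I0: { [F → . n X n], [F' → . F] }  — shift
  I1: { [F' → F .] }  — accept
  I2: { [F → n . X n], [X → . X - y], [X → . n - n], [X → .] }  — shift, reduce
  I3: { [F → n X . n], [X → X . - y] }  — shift
  I4: { [X → n . - n] }  — shift
  I5: { [X → n - . n] }  — shift
  I6: { [X → n - n .] }  — reduce
  I7: { [X → X - . y] }  — shift
  I8: { [F → n X n .] }  — reduce
  I9: { [X → X - y .] }  — reduce

I2 contains reduce item [X → .] and shift item [X → . n - n] — shift-reduce conflict.

Answer: Yes — I2: [X → .] vs [X → . n - n]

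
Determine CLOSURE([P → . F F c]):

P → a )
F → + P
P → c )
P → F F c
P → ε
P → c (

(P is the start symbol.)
To compute CLOSURE, for each item [A → α.Bβ] where B is a non-terminal, add [B → .γ] for all productions B → γ; repeat for the newly added items until nothing changes.

Start with: [P → . F F c]
  [P → . F F c] has the dot before F: add [F → . + P]
No further items can be added.

CLOSURE = { [F → . + P], [P → . F F c] }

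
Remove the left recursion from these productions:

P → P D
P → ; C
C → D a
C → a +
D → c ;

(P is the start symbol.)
P is directly left-recursive. The standard transformation for
  A → A α₁ | ... | A α_m | β₁ | ... | β_n
is
  A  → β₁ A' | ... | β_n A'
  A' → α₁ A' | ... | α_m A' | ε

P → ; C becomes P → ; C P'
P → P D becomes P' → D P'
Add P' → ε

Productions for other non-terminals are unchanged:
  C → D a
  C → a +
  D → c ;

Resulting grammar:
P → ; C P'
P' → D P'
P' → ε
C → D a
C → a +
D → c ;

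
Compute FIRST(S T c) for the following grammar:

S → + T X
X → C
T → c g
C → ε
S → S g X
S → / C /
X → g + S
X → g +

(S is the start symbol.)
{ '+', '/' }

FIRST sets of the non-terminals involved (from the grammar, by fixed-point iteration):
  FIRST(S) = { '+', '/' }

To compute FIRST(S T c), process the symbols left to right:
Symbol S is a non-terminal. Add FIRST(S) \ {ε} = { '+', '/' }
S is not nullable (ε ∉ FIRST(S)), so stop here.
FIRST(S T c) = { '+', '/' }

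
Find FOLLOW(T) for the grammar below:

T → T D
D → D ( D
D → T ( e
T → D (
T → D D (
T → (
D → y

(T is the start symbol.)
T is the start symbol, so $ ∈ FOLLOW(T).
In T → T D: T is followed by D, add FIRST(D) \ {ε} = { '(', 'y' }
In D → T ( e: T is followed by '(' e, add FIRST('(' e) \ {ε} = { '(' }

Taking the union: FOLLOW(T) = { $, '(', 'y' }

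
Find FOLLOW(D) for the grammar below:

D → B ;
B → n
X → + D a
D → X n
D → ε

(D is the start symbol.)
D is the start symbol, so $ ∈ FOLLOW(D).
In X → + D a: D is followed by a, add FIRST(a) \ {ε} = { 'a' }

Taking the union: FOLLOW(D) = { $, 'a' }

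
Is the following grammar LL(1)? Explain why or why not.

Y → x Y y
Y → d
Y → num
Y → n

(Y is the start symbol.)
Yes, the grammar is LL(1).

For Y:
  PREDICT(Y → x Y y) = { 'x' }
  PREDICT(Y → d) = { 'd' }
  PREDICT(Y → num) = { 'num' }
  PREDICT(Y → n) = { 'n' }

All predict sets are disjoint. The grammar IS LL(1).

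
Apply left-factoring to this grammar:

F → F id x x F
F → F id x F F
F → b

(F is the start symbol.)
Left-factoring transforms A → αβ₁ | αβ₂ into A → αA' and A' → β₁ | β₂
(α is the longest common prefix among the alternatives). Repeat until
no nonterminal has two alternatives with a common prefix.

Round 1: F has alternatives sharing prefix 'F id x'. Introduce F': F → F id x F'
  Add: F' → x F
  Add: F' → F F

No remaining common prefixes — done.

Resulting grammar:
F → F id x F'
F' → x F
F' → F F
F → b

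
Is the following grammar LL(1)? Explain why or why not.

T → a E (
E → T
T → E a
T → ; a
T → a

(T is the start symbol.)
A grammar is LL(1) if for each non-terminal N with multiple productions, the predict sets of those productions are pairwise disjoint, where PREDICT(N → α) = (FIRST(α) \ {ε}) ∪ (FOLLOW(N) if α ⇒* ε).

Relevant sets:
  FIRST(E) = { ';', 'a' }

For T:
  PREDICT(T → a E '(') = { 'a' }
  PREDICT(T → E a) = { ';', 'a' }
  PREDICT(T → ';' a) = { ';' }
  PREDICT(T → a) = { 'a' }
E has a single production, so nothing to check there.

Conflict found: Predict set conflict for T: { 'a' }
The grammar is NOT LL(1).

Answer: No. Predict set conflict for T: { 'a' }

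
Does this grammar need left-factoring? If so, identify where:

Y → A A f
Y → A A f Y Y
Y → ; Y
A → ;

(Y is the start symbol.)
Yes, Y has productions with common prefix 'A A f'

Left-factoring is needed when two productions for the same non-terminal
share a common prefix on the right-hand side.

Productions for Y:
  Y → A A f
  Y → A A f Y Y
  Y → ; Y

Found common prefix 'A A f' in productions for Y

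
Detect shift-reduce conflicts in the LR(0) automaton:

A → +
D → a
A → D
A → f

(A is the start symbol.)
A shift-reduce conflict occurs when an LR(0) state has both:
  - a complete (reduce) item [A → α .] (dot at the end), and
  - a shift item [B → β . c γ] (dot before a terminal).

Augment with A' → A and build the canonical LR(0) collection (I0 = CLOSURE({[A' → . A]}), then GOTO on every symbol after a dot until no new states appear). It has 6 states:
  I0: { [A → . +], [A → . D], [A → . f], [A' → . A], [D → . a] }  — shift
  I1: { [A → + .] }  — reduce
  I2: { [A' → A .] }  — accept
  I3: { [A → D .] }  — reduce
  I4: { [D → a .] }  — reduce
  I5: { [A → f .] }  — reduce

No state contains both a complete item and a shift item.

Answer: No shift-reduce conflicts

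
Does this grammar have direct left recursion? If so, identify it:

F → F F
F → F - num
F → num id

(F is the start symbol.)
Direct left recursion occurs when N → N α for some non-terminal N (the right-hand side begins with the left-hand side itself).

F → F F: LEFT RECURSIVE (starts with F)
F → F - num: LEFT RECURSIVE (starts with F)
F → num id: starts with num

The grammar has direct left recursion on: F.

Answer: Yes, F is left-recursive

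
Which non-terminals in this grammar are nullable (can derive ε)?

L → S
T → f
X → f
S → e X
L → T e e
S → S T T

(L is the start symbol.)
A non-terminal is nullable if it can derive ε (the empty string): either it has an ε-production, or it has a production whose right-hand side consists entirely of nullable non-terminals.

There are no ε-productions, so no non-terminal can derive ε.
No non-terminals are nullable.

Answer: None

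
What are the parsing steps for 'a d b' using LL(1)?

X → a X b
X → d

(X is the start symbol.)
Stack is shown with the top on the left.

Stack    Input    Action
------------------------
X $      a d b $  output X → a X b
a X b $  a d b $  match 'a'
X b $    d b $    output X → d
d b $    d b $    match 'd'
b $      b $      match 'b'
$        $        accept

The string is accepted.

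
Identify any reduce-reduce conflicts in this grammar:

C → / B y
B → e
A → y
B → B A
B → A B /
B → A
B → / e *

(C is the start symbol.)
Yes — I9: [A → y .] vs [C → / B y .]

A reduce-reduce conflict occurs when an LR(0) state has two complete items [A → α .] and [B → β .] — both call for a reduction, and with no lookahead the parser cannot choose between them.

Augment with C' → C and build the canonical LR(0) collection (I0 = CLOSURE({[C' → . C]}), then GOTO on every symbol after a dot until no new states appear). It has 14 states:
  I0: { [C → . / B y], [C' → . C] }  — shift
  I1: { [A → . y], [B → . / e *], [B → . A B /], [B → . A], [B → . B A], [B → . e], [C → / . B y] }  — shift
  I2: { [C' → C .] }  — accept
  I3: { [B → / . e *] }  — shift
  I4: { [A → . y], [B → . / e *], [B → . A B /], [B → . A], [B → . B A], [B → . e], [B → A . B /], [B → A .] }  — shift, reduce
  I5: { [A → . y], [B → B . A], [C → / B . y] }  — shift
  I6: { [B → e .] }  — reduce
  I7: { [A → y .] }  — reduce
  I8: { [B → B A .] }  — reduce
  I9: { [A → y .], [C → / B y .] }  — 2 reduces
  I10: { [A → . y], [B → A B . /], [B → B . A] }  — shift
  I11: { [B → A B / .] }  — reduce
  I12: { [B → / e . *] }  — shift
  I13: { [B → / e * .] }  — reduce

I9 contains complete items [A → y .], [C → / B y .] — reduce-reduce conflict.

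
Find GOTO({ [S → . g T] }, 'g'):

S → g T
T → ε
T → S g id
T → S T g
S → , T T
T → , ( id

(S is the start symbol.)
{ [S → . , T T], [S → . g T], [S → g . T], [T → . , ( id], [T → . S T g], [T → . S g id], [T → .] }

GOTO(I, 'g') = CLOSURE({ [A → αX.β] : [A → α.Xβ] ∈ I, X = 'g' })

Items with dot before 'g', with the dot advanced:
  [S → . g T] → [S → g . T]
Closure of the advanced items:
  [S → g . T] has the dot before T: add [T → .], [T → . S g id], [T → . S T g], [T → . , ( id]
  [T → . S g id] has the dot before S: add [S → . g T], [S → . , T T]

GOTO = { [S → . , T T], [S → . g T], [S → g . T], [T → . , ( id], [T → . S T g], [T → . S g id], [T → .] }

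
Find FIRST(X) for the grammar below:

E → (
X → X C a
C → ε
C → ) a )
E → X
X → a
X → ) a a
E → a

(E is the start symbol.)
{ ')', 'a' }

To compute FIRST(X), examine every production with X on the left-hand side, reading each right-hand side left to right until a non-nullable symbol is reached.

From X → X C a:
  - X is the symbol being defined: contributes nothing new
    X is not nullable, so stop
From X → a:
  - a is a terminal: add 'a' and stop
From X → ) a a:
  - ')' is a terminal: add ')' and stop

Collecting: FIRST(X) = { ')', 'a' }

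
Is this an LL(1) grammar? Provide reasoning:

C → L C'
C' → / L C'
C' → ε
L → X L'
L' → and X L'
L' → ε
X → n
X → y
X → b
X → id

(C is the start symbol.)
A grammar is LL(1) if for each non-terminal N with multiple productions, the predict sets of those productions are pairwise disjoint, where PREDICT(N → α) = (FIRST(α) \ {ε}) ∪ (FOLLOW(N) if α ⇒* ε).

Relevant sets:
  FOLLOW(C') = { $ }
  FOLLOW(L') = { $, '/' }

For C':
  PREDICT(C' → '/' L C') = { '/' }
  PREDICT(C' → ε) = { $ }
For L':
  PREDICT(L' → and X L') = { 'and' }
  PREDICT(L' → ε) = { $, '/' }
For X:
  PREDICT(X → n) = { 'n' }
  PREDICT(X → y) = { 'y' }
  PREDICT(X → b) = { 'b' }
  PREDICT(X → id) = { 'id' }
C, L have a single production, so nothing to check there.

All predict sets are disjoint. The grammar IS LL(1).

Answer: Yes, the grammar is LL(1).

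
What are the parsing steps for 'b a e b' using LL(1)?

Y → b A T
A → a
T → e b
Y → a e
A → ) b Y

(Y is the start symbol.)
Stack is shown with the top on the left.

Stack    Input      Action
--------------------------
Y $      b a e b $  output Y → b A T
b A T $  b a e b $  match 'b'
A T $    a e b $    output A → a
a T $    a e b $    match 'a'
T $      e b $      output T → e b
e b $    e b $      match 'e'
b $      b $        match 'b'
$        $          accept

The string is accepted.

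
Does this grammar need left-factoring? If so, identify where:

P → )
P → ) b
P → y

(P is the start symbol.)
Yes, P has productions with common prefix ')'

Left-factoring is needed when two productions for the same non-terminal
share a common prefix on the right-hand side.

Productions for P:
  P → )
  P → ) b
  P → y

Found common prefix ')' in productions for P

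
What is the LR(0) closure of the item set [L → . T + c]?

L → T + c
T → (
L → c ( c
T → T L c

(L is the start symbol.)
Start with: [L → . T + c]
  [L → . T + c] has the dot before T: add [T → . (], [T → . T L c]
No further items can be added.

CLOSURE = { [L → . T + c], [T → . (], [T → . T L c] }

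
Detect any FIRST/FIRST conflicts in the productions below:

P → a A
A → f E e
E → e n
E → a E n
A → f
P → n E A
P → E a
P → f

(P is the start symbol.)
A FIRST/FIRST conflict occurs when two productions N → α and N → β for the same non-terminal have FIRST(α) ∩ FIRST(β) ≠ ∅ (with ε ∈ FIRST of a nullable right-hand side, so two nullable alternatives also conflict).

FIRST sets of the non-terminals at (or reachable through a nullable prefix from) the front of some alternative:
  FIRST(E) = { 'a', 'e' }

Productions for P:
  P → a A: FIRST = { 'a' }
  P → n E A: FIRST = { 'n' }
  P → E a: FIRST = { 'a', 'e' }
  P → f: FIRST = { 'f' }
Productions for A:
  A → f E e: FIRST = { 'f' }
  A → f: FIRST = { 'f' }
Productions for E:
  E → e n: FIRST = { 'e' }
  E → a E n: FIRST = { 'a' }

Conflict for P: P → a A and P → E a
  Overlap: { 'a' }
Conflict for A: A → f E e and A → f
  Overlap: { 'f' }

Answer: Yes. P → a A / P → E a on { 'a' }; A → f E e / A → f on { 'f' }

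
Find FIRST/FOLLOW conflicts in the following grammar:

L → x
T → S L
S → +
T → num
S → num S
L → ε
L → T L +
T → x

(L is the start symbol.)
Yes. L → x with FOLLOW(L) on { 'x' }; L → T L '+' with FOLLOW(L) on { '+', 'num', 'x' }

Nullable non-terminals: L.
FIRST sets used below: FIRST(T) = { '+', 'num', 'x' }

L: nullable alternative(s) L → ε; FOLLOW(L) = { $, '+', 'num', 'x' }
  L → x: FIRST \ {ε} = { 'x' } — overlaps FOLLOW(L) on { 'x' }: CONFLICT
  L → ε: FIRST \ {ε} = { } — this is the only nullable alternative, skip
  L → T L +: FIRST \ {ε} = { '+', 'num', 'x' } — overlaps FOLLOW(L) on { '+', 'num', 'x' }: CONFLICT

S, T have no nullable alternative, so no FIRST/FOLLOW check is needed there.

So the grammar has 2 FIRST/FOLLOW conflicts (marked CONFLICT above).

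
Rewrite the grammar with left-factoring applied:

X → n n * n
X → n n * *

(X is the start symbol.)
Left-factoring transforms A → αβ₁ | αβ₂ into A → αA' and A' → β₁ | β₂
(α is the longest common prefix among the alternatives). Repeat until
no nonterminal has two alternatives with a common prefix.

Round 1: X has alternatives sharing prefix 'n n *'. Introduce X': X → n n * X'
  Add: X' → n
  Add: X' → *

No remaining common prefixes — done.

Resulting grammar:
X → n n * X'
X' → n
X' → *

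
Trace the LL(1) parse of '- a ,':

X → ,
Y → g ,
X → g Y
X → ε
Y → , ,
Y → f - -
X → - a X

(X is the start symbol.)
Stack is shown with the top on the left.

Stack    Input    Action
------------------------
X $      - a , $  output X → - a X
- a X $  - a , $  match '-'
a X $    a , $    match 'a'
X $      , $      output X → ,
, $      , $      match ','
$        $        accept

The string is accepted.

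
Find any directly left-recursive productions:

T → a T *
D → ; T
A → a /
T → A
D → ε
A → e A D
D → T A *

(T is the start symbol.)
Direct left recursion occurs when N → N α for some non-terminal N (the right-hand side begins with the left-hand side itself).

T → a T *: starts with a
D → ; T: starts with ';'
A → a /: starts with a
T → A: starts with A
D → ε: starts with ε
A → e A D: starts with e
D → T A *: starts with T

No direct left recursion found.

Answer: No direct left recursion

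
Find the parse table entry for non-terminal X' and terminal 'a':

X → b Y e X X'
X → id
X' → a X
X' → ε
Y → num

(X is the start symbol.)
X' → a X, X' → ε

To find M[X', 'a'], we find productions for X' where 'a' is in the predict set (PREDICT(N → α) = (FIRST(α) \ {ε}) ∪ (FOLLOW(N) if α ⇒* ε)).

Relevant sets:
  FOLLOW(X') = { $, 'a' }

X' → a X: PREDICT = { 'a' }
  'a' is in predict set, so this production goes in M[X', 'a']
X' → ε: PREDICT = { $, 'a' }
  'a' is in predict set, so this production goes in M[X', 'a']

M[X', 'a'] = X' → a X, X' → ε  (a multiply-defined cell — the grammar is not LL(1))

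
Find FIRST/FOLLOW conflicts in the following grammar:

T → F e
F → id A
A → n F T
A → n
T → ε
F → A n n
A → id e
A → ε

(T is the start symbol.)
A FIRST/FOLLOW conflict occurs when a non-terminal N has a nullable alternative N → β (β ⇒* ε) and another alternative N → α with FIRST(α) ∩ FOLLOW(N) ≠ ∅: on such a lookahead the parser cannot decide between expanding α and letting N vanish via β.

Nullable non-terminals: A, T.
FIRST sets used below: FIRST(F) = { 'id', 'n' }

A: nullable alternative(s) A → ε; FOLLOW(A) = { 'e', 'id', 'n' }
  A → n F T: FIRST \ {ε} = { 'n' } — overlaps FOLLOW(A) on { 'n' }: CONFLICT
  A → n: FIRST \ {ε} = { 'n' } — overlaps FOLLOW(A) on { 'n' }: CONFLICT
  A → id e: FIRST \ {ε} = { 'id' } — overlaps FOLLOW(A) on { 'id' }: CONFLICT
  A → ε: FIRST \ {ε} = { } — this is the only nullable alternative, skip

T: nullable alternative(s) T → ε; FOLLOW(T) = { $, 'e', 'id', 'n' }
  T → F e: FIRST \ {ε} = { 'id', 'n' } — overlaps FOLLOW(T) on { 'id', 'n' }: CONFLICT
  T → ε: FIRST \ {ε} = { } — this is the only nullable alternative, skip

F has no nullable alternative, so no FIRST/FOLLOW check is needed there.

So the grammar has 4 FIRST/FOLLOW conflicts (marked CONFLICT above).

Answer: Yes. T → F e with FOLLOW(T) on { 'id', 'n' }; A → n F T with FOLLOW(A) on { 'n' }; A → n with FOLLOW(A) on { 'n' }; A → id e with FOLLOW(A) on { 'id' }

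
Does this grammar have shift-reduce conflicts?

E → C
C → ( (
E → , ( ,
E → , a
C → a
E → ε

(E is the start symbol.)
Yes — I0: [E → .] vs [C → . ( (]

Augment with E' → E and build the canonical LR(0) collection (I0 = CLOSURE({[E' → . E]}), then GOTO on every symbol after a dot until no new states appear). It has 10 states:
  I0: { [C → . ( (], [C → . a], [E → . , ( ,], [E → . , a], [E → . C], [E → .], [E' → . E] }  — shift, reduce
  I1: { [C → ( . (] }  — shift
  I2: { [E → , . ( ,], [E → , . a] }  — shift
  I3: { [E → C .] }  — reduce
  I4: { [E' → E .] }  — accept
  I5: { [C → a .] }  — reduce
  I6: { [E → , ( . ,] }  — shift
  I7: { [E → , a .] }  — reduce
  I8: { [E → , ( , .] }  — reduce
  I9: { [C → ( ( .] }  — reduce

I0 contains reduce item [E → .] and shift items [C → . ( (], [C → . a], [E → . , ( ,], [E → . , a] — shift-reduce conflict.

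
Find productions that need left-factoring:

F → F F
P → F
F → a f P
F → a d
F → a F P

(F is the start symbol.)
Left-factoring is needed when two productions for the same non-terminal
share a common prefix on the right-hand side.

Productions for F:
  F → F F
  F → a f P
  F → a d
  F → a F P

Found common prefix 'a' in productions for F

Answer: Yes, F has productions with common prefix 'a'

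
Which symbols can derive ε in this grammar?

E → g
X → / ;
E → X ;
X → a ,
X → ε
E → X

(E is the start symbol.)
ε-productions: X → ε
So X is immediately nullable.
E → X: every symbol on the right is nullable, so E is nullable too.
Every non-terminal is now nullable.
Nullable = { 'E', 'X' }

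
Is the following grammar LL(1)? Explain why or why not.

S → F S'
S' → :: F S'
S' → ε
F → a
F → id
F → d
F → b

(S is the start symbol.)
Yes, the grammar is LL(1).

A grammar is LL(1) if for each non-terminal N with multiple productions, the predict sets of those productions are pairwise disjoint, where PREDICT(N → α) = (FIRST(α) \ {ε}) ∪ (FOLLOW(N) if α ⇒* ε).

Relevant sets:
  FOLLOW(S') = { $ }

For S':
  PREDICT(S' → :: F S') = { '::' }
  PREDICT(S' → ε) = { $ }
For F:
  PREDICT(F → a) = { 'a' }
  PREDICT(F → id) = { 'id' }
  PREDICT(F → d) = { 'd' }
  PREDICT(F → b) = { 'b' }
S has a single production, so nothing to check there.

All predict sets are disjoint. The grammar IS LL(1).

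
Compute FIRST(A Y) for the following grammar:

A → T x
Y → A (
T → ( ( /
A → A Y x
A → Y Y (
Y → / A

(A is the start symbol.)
{ '(', '/' }

FIRST sets of the non-terminals involved (from the grammar, by fixed-point iteration):
  FIRST(A) = { '(', '/' }

To compute FIRST(A Y), process the symbols left to right:
Symbol A is a non-terminal. Add FIRST(A) \ {ε} = { '(', '/' }
A is not nullable (ε ∉ FIRST(A)), so stop here.
FIRST(A Y) = { '(', '/' }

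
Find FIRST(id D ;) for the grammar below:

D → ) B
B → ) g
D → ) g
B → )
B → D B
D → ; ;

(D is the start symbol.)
{ 'id' }

To compute FIRST(id D ;), process the symbols left to right:
Symbol id is a terminal. Add 'id' and stop.
FIRST(id D ;) = { 'id' }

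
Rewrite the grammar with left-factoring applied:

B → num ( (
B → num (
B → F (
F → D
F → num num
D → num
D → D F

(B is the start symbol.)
B → num ( B'
B' → (
B' → ε
B → F (
F → D
F → num num
D → num
D → D F

Left-factoring transforms A → αβ₁ | αβ₂ into A → αA' and A' → β₁ | β₂
(α is the longest common prefix among the alternatives). Repeat until
no nonterminal has two alternatives with a common prefix.

Round 1: B has alternatives sharing prefix 'num ('. Introduce B': B → num ( B'
  Add: B' → (
  Add: B' → ε

No remaining common prefixes — done.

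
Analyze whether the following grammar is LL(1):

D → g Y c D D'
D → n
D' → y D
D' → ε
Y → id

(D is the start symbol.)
A grammar is LL(1) if for each non-terminal N with multiple productions, the predict sets of those productions are pairwise disjoint, where PREDICT(N → α) = (FIRST(α) \ {ε}) ∪ (FOLLOW(N) if α ⇒* ε).

Relevant sets:
  FOLLOW(D') = { $, 'y' }

For D:
  PREDICT(D → g Y c D D') = { 'g' }
  PREDICT(D → n) = { 'n' }
For D':
  PREDICT(D' → y D) = { 'y' }
  PREDICT(D' → ε) = { $, 'y' }
Y has a single production, so nothing to check there.

Conflict found: Predict set conflict for D': { 'y' }
The grammar is NOT LL(1).

Answer: No. Predict set conflict for D': { 'y' }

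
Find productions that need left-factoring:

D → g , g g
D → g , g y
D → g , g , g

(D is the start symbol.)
Yes, D has productions with common prefix 'g , g'

Left-factoring is needed when two productions for the same non-terminal
share a common prefix on the right-hand side.

Productions for D:
  D → g , g g
  D → g , g y
  D → g , g , g

Found common prefix 'g , g' in productions for D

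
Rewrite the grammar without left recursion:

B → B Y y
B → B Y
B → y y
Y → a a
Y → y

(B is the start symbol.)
B → y y B'
B' → Y y B'
B' → Y B'
B' → ε
Y → a a
Y → y

B is directly left-recursive. The standard transformation for
  A → A α₁ | ... | A α_m | β₁ | ... | β_n
is
  A  → β₁ A' | ... | β_n A'
  A' → α₁ A' | ... | α_m A' | ε

B → y y becomes B → y y B'
B → B Y y becomes B' → Y y B'
B → B Y becomes B' → Y B'
Add B' → ε

Productions for other non-terminals are unchanged:
  Y → a a
  Y → y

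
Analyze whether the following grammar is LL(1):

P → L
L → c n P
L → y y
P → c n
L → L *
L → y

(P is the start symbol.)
No. Predict set conflict for P: { 'c' }

Relevant sets:
  FIRST(L) = { 'c', 'y' }

For P:
  PREDICT(P → L) = { 'c', 'y' }
  PREDICT(P → c n) = { 'c' }
For L:
  PREDICT(L → c n P) = { 'c' }
  PREDICT(L → y y) = { 'y' }
  PREDICT(L → L '*') = { 'c', 'y' }
  PREDICT(L → y) = { 'y' }

Conflict found: Predict set conflict for P: { 'c' }
The grammar is NOT LL(1).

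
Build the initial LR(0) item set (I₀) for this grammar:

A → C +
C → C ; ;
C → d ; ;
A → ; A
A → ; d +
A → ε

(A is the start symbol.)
{ [A → . ; A], [A → . ; d +], [A → . C +], [A → .], [A' → . A], [C → . C ; ;], [C → . d ; ;] }

First, augment the grammar with A' → A
I₀ = CLOSURE({ [A' → . A] }):
  [A' → . A] has the dot before A: add [A → . C +], [A → . ; A], [A → . ; d +], [A → .]
  [A → . C +] has the dot before C: add [C → . C ; ;], [C → . d ; ;]
No further items can be added.

I₀ = { [A → . ; A], [A → . ; d +], [A → . C +], [A → .], [A' → . A], [C → . C ; ;], [C → . d ; ;] }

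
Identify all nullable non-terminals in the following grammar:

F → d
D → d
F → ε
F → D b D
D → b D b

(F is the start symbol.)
A non-terminal is nullable if it can derive ε (the empty string): either it has an ε-production, or it has a production whose right-hand side consists entirely of nullable non-terminals.

ε-productions: F → ε
So F is immediately nullable.
No further non-terminal can be added: every production for the remaining non-terminals contains a terminal or a non-nullable non-terminal.
Nullable = { 'F' }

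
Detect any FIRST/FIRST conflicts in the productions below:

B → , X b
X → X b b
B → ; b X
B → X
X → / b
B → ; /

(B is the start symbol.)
FIRST sets of the non-terminals at (or reachable through a nullable prefix from) the front of some alternative:
  FIRST(X) = { '/' }

Productions for B:
  B → , X b: FIRST = { ',' }
  B → ; b X: FIRST = { ';' }
  B → X: FIRST = { '/' }
  B → ; /: FIRST = { ';' }
Productions for X:
  X → X b b: FIRST = { '/' }
  X → / b: FIRST = { '/' }

Conflict for B: B → ; b X and B → ; /
  Overlap: { ';' }
Conflict for X: X → X b b and X → / b
  Overlap: { '/' }

Answer: Yes. B → ';' b X / B → ';' '/' on { ';' }; X → X b b / X → '/' b on { '/' }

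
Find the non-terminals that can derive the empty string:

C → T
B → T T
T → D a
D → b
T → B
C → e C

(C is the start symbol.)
A non-terminal is nullable if it can derive ε (the empty string): either it has an ε-production, or it has a production whose right-hand side consists entirely of nullable non-terminals.

There are no ε-productions, so no non-terminal can derive ε.
No non-terminals are nullable.

Answer: None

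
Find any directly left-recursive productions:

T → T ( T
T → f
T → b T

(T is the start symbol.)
T → T ( T: LEFT RECURSIVE (starts with T)
T → f: starts with f
T → b T: starts with b

The grammar has direct left recursion on: T.

Answer: Yes, T is left-recursive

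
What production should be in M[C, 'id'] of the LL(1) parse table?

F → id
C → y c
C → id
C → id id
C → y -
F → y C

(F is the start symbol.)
C → id, C → id id

To find M[C, 'id'], we find productions for C where 'id' is in the predict set (PREDICT(N → α) = (FIRST(α) \ {ε}) ∪ (FOLLOW(N) if α ⇒* ε)).

C → y c: PREDICT = { 'y' }
C → id: PREDICT = { 'id' }
  'id' is in predict set, so this production goes in M[C, 'id']
C → id id: PREDICT = { 'id' }
  'id' is in predict set, so this production goes in M[C, 'id']
C → y -: PREDICT = { 'y' }

M[C, 'id'] = C → id, C → id id  (a multiply-defined cell — the grammar is not LL(1))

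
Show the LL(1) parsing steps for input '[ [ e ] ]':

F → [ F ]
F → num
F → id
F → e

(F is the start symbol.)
LL(1) parsing maintains a stack (initially the start symbol over $) and the input. At each step: if the stack top is a terminal, match it against the current input token; if it is a non-terminal N, replace it with the RHS of M[N, lookahead] (the unique production whose predict set contains the lookahead).

Stack is shown with the top on the left.

Stack      Input        Action
------------------------------
F $        [ [ e ] ] $  output F → [ F ]
[ F ] $    [ [ e ] ] $  match '['
F ] $      [ e ] ] $    output F → [ F ]
[ F ] ] $  [ e ] ] $    match '['
F ] ] $    e ] ] $      output F → e
e ] ] $    e ] ] $      match 'e'
] ] $      ] ] $        match ']'
] $        ] $          match ']'
$          $            accept

The string is accepted.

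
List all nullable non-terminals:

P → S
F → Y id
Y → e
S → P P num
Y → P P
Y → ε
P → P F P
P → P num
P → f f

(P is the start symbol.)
{ 'Y' }

ε-productions: Y → ε
So Y is immediately nullable.
No further non-terminal can be added: every production for the remaining non-terminals contains a terminal or a non-nullable non-terminal.
Nullable = { 'Y' }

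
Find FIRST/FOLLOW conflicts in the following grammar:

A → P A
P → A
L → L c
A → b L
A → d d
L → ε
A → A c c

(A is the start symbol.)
Yes. L → L c with FOLLOW(L) on { 'c' }

A FIRST/FOLLOW conflict occurs when a non-terminal N has a nullable alternative N → β (β ⇒* ε) and another alternative N → α with FIRST(α) ∩ FOLLOW(N) ≠ ∅: on such a lookahead the parser cannot decide between expanding α and letting N vanish via β.

Nullable non-terminals: L.
FIRST sets used below: FIRST(L) = { 'c', ε }

L: nullable alternative(s) L → ε; FOLLOW(L) = { $, 'b', 'c', 'd' }
  L → L c: FIRST \ {ε} = { 'c' } — overlaps FOLLOW(L) on { 'c' }: CONFLICT
  L → ε: FIRST \ {ε} = { } — this is the only nullable alternative, skip

A, P have no nullable alternative, so no FIRST/FOLLOW check is needed there.

So the grammar has 1 FIRST/FOLLOW conflict (marked CONFLICT above).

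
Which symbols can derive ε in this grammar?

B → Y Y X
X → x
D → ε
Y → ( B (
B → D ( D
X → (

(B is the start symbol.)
ε-productions: D → ε
So D is immediately nullable.
No further non-terminal can be added: every production for the remaining non-terminals contains a terminal or a non-nullable non-terminal.
Nullable = { 'D' }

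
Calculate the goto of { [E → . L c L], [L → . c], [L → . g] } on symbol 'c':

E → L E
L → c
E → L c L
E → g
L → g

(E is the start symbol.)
GOTO(I, 'c') = CLOSURE({ [A → αX.β] : [A → α.Xβ] ∈ I, X = 'c' })

Items with dot before 'c', with the dot advanced:
  [L → . c] → [L → c .]
Closure adds nothing (no advanced item has the dot before a non-terminal).

GOTO = { [L → c .] }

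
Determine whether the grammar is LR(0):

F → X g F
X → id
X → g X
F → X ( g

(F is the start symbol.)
Yes, the grammar is LR(0)

Augment with F' → F and build the canonical LR(0) collection (I0 = CLOSURE({[F' → . F]}), then GOTO on every symbol after a dot until no new states appear). It has 10 states:
  I0: { [F → . X ( g], [F → . X g F], [F' → . F], [X → . g X], [X → . id] }  — shift
  I1: { [F' → F .] }  — accept
  I2: { [F → X . ( g], [F → X . g F] }  — shift
  I3: { [X → . g X], [X → . id], [X → g . X] }  — shift
  I4: { [X → id .] }  — reduce
  I5: { [X → g X .] }  — reduce
  I6: { [F → X ( . g] }  — shift
  I7: { [F → . X ( g], [F → . X g F], [F → X g . F], [X → . g X], [X → . id] }  — shift
  I8: { [F → X g F .] }  — reduce
  I9: { [F → X ( g .] }  — reduce

Every state is either a pure shift/goto state or contains exactly one complete item and nothing to shift — no conflicts. The grammar is LR(0).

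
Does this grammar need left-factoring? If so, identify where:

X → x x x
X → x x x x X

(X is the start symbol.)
Left-factoring is needed when two productions for the same non-terminal
share a common prefix on the right-hand side.

Productions for X:
  X → x x x
  X → x x x x X

Found common prefix 'x x x' in productions for X

Answer: Yes, X has productions with common prefix 'x x x'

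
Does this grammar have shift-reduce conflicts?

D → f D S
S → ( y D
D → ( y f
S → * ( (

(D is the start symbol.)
Augment with D' → D and build the canonical LR(0) collection (I0 = CLOSURE({[D' → . D]}), then GOTO on every symbol after a dot until no new states appear). It has 14 states:
  I0: { [D → . ( y f], [D → . f D S], [D' → . D] }  — shift
  I1: { [D → ( . y f] }  — shift
  I2: { [D' → D .] }  — accept
  I3: { [D → . ( y f], [D → . f D S], [D → f . D S] }  — shift
  I4: { [D → f D . S], [S → . ( y D], [S → . * ( (] }  — shift
  I5: { [S → ( . y D] }  — shift
  I6: { [S → * . ( (] }  — shift
  I7: { [D → f D S .] }  — reduce
  I8: { [S → * ( . (] }  — shift
  I9: { [S → * ( ( .] }  — reduce
  I10: { [D → . ( y f], [D → . f D S], [S → ( y . D] }  — shift
  I11: { [S → ( y D .] }  — reduce
  I12: { [D → ( y . f] }  — shift
  I13: { [D → ( y f .] }  — reduce

No state contains both a complete item and a shift item.

Answer: No shift-reduce conflicts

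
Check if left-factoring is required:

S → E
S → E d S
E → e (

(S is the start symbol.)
Left-factoring is needed when two productions for the same non-terminal
share a common prefix on the right-hand side.

Productions for S:
  S → E
  S → E d S

Found common prefix 'E' in productions for S

Answer: Yes, S has productions with common prefix 'E'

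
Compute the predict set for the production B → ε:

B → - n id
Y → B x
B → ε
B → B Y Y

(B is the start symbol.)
{ $, '-', 'x' }

PREDICT(B → ε) = (FIRST(RHS) \ {ε}) ∪ (FOLLOW(B) if ε ∈ FIRST(RHS), i.e. RHS ⇒* ε)
The right-hand side is ε (FIRST(ε) = { ε }), so the predict set is FOLLOW(B) = { $, '-', 'x' }
PREDICT(B → ε) = { $, '-', 'x' }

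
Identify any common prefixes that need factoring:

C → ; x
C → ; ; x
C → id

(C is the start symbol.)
Left-factoring is needed when two productions for the same non-terminal
share a common prefix on the right-hand side.

Productions for C:
  C → ; x
  C → ; ; x
  C → id

Found common prefix ';' in productions for C

Answer: Yes, C has productions with common prefix ';'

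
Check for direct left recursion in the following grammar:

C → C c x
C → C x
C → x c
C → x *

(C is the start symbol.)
Direct left recursion occurs when N → N α for some non-terminal N (the right-hand side begins with the left-hand side itself).

C → C c x: LEFT RECURSIVE (starts with C)
C → C x: LEFT RECURSIVE (starts with C)
C → x c: starts with x
C → x *: starts with x

The grammar has direct left recursion on: C.

Answer: Yes, C is left-recursive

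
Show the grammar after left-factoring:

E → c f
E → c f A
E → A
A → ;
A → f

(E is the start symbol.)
Left-factoring transforms A → αβ₁ | αβ₂ into A → αA' and A' → β₁ | β₂
(α is the longest common prefix among the alternatives). Repeat until
no nonterminal has two alternatives with a common prefix.

Round 1: E has alternatives sharing prefix 'c f'. Introduce E': E → c f E'
  Add: E' → ε
  Add: E' → A

No remaining common prefixes — done.

Resulting grammar:
E → c f E'
E' → ε
E' → A
E → A
A → ;
A → f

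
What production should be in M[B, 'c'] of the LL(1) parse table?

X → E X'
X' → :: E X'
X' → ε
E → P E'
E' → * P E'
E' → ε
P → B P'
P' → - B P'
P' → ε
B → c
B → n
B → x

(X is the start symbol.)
B → c

To find M[B, 'c'], we find productions for B where 'c' is in the predict set (PREDICT(N → α) = (FIRST(α) \ {ε}) ∪ (FOLLOW(N) if α ⇒* ε)).

B → c: PREDICT = { 'c' }
  'c' is in predict set, so this production goes in M[B, 'c']
B → n: PREDICT = { 'n' }
B → x: PREDICT = { 'x' }

M[B, 'c'] = B → c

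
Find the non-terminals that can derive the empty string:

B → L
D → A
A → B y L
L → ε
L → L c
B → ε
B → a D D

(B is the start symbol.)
{ 'B', 'L' }

A non-terminal is nullable if it can derive ε (the empty string): either it has an ε-production, or it has a production whose right-hand side consists entirely of nullable non-terminals.

ε-productions: L → ε, B → ε
So L, B are immediately nullable.
No further non-terminal can be added: every production for the remaining non-terminals contains a terminal or a non-nullable non-terminal.
Nullable = { 'B', 'L' }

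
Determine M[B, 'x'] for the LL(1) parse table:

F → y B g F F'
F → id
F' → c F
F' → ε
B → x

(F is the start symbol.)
B → x

To find M[B, 'x'], we find productions for B where 'x' is in the predict set (PREDICT(N → α) = (FIRST(α) \ {ε}) ∪ (FOLLOW(N) if α ⇒* ε)).

B → x: PREDICT = { 'x' }
  'x' is in predict set, so this production goes in M[B, 'x']

M[B, 'x'] = B → x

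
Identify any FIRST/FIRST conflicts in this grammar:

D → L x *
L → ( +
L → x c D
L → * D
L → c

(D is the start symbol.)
No FIRST/FIRST conflicts.

A FIRST/FIRST conflict occurs when two productions N → α and N → β for the same non-terminal have FIRST(α) ∩ FIRST(β) ≠ ∅ (with ε ∈ FIRST of a nullable right-hand side, so two nullable alternatives also conflict).

Productions for L:
  L → ( +: FIRST = { '(' }
  L → x c D: FIRST = { 'x' }
  L → * D: FIRST = { '*' }
  L → c: FIRST = { 'c' }
D has only one production, so no FIRST/FIRST conflict is possible there.

All alternatives of each non-terminal have pairwise disjoint FIRST sets.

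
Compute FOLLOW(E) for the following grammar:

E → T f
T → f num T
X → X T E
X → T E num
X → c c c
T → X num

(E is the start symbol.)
{ $, 'c', 'f', 'num' }

To compute FOLLOW(E), find every occurrence of E on a right-hand side N → α E β: add FIRST(β) \ {ε}, and if β is empty or nullable also add FOLLOW(N). Iterate to a fixed point.

E is the start symbol, so $ ∈ FOLLOW(E).
In X → X T E: E is at the end, add FOLLOW(X)
In X → T E num: E is followed by num, add FIRST(num) \ {ε} = { 'num' }

The FOLLOW sets referred to above (computed the same way, to a fixed point):
  FOLLOW(X) = { 'c', 'f', 'num' }

Taking the union: FOLLOW(E) = { $, 'c', 'f', 'num' }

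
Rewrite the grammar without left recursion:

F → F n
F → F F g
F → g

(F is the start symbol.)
F is directly left-recursive. The standard transformation for
  A → A α₁ | ... | A α_m | β₁ | ... | β_n
is
  A  → β₁ A' | ... | β_n A'
  A' → α₁ A' | ... | α_m A' | ε

F → g becomes F → g F'
F → F n becomes F' → n F'
F → F F g becomes F' → F g F'
Add F' → ε

Resulting grammar:
F → g F'
F' → n F'
F' → F g F'
F' → ε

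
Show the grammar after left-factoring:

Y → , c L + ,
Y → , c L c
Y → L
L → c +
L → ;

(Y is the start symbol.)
Left-factoring transforms A → αβ₁ | αβ₂ into A → αA' and A' → β₁ | β₂
(α is the longest common prefix among the alternatives). Repeat until
no nonterminal has two alternatives with a common prefix.

Round 1: Y has alternatives sharing prefix ', c L'. Introduce Y': Y → , c L Y'
  Add: Y' → + ,
  Add: Y' → c

No remaining common prefixes — done.

Resulting grammar:
Y → , c L Y'
Y' → + ,
Y' → c
Y → L
L → c +
L → ;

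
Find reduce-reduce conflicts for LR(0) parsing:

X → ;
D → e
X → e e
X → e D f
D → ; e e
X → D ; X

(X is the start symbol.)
Augment with X' → X and build the canonical LR(0) collection (I0 = CLOSURE({[X' → . X]}), then GOTO on every symbol after a dot until no new states appear). It has 13 states:
  I0: { [D → . ; e e], [D → . e], [X → . ;], [X → . D ; X], [X → . e D f], [X → . e e], [X' → . X] }  — shift
  I1: { [D → ; . e e], [X → ; .] }  — shift, reduce
  I2: { [X → D . ; X] }  — shift
  I3: { [X' → X .] }  — accept
  I4: { [D → . ; e e], [D → . e], [D → e .], [X → e . D f], [X → e . e] }  — shift, reduce
  I5: { [D → ; . e e] }  — shift
  I6: { [X → e D . f] }  — shift
  I7: { [D → e .], [X → e e .] }  — 2 reduces
  I8: { [X → e D f .] }  — reduce
  I9: { [D → ; e . e] }  — shift
  I10: { [D → ; e e .] }  — reduce
  I11: { [D → . ; e e], [D → . e], [X → . ;], [X → . D ; X], [X → . e D f], [X → . e e], [X → D ; . X] }  — shift
  I12: { [X → D ; X .] }  — reduce

I7 contains complete items [D → e .], [X → e e .] — reduce-reduce conflict.

Answer: Yes — I7: [D → e .] vs [X → e e .]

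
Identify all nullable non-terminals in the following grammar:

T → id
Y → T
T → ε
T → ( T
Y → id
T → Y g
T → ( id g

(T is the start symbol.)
ε-productions: T → ε
So T is immediately nullable.
Y → T: every symbol on the right is nullable, so Y is nullable too.
Every non-terminal is now nullable.
Nullable = { 'T', 'Y' }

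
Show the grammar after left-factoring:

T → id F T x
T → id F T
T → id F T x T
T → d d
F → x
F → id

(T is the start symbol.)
T → id F T T'
T' → x T''
T'' → ε
T'' → T
T' → ε
T → d d
F → x
F → id

Left-factoring transforms A → αβ₁ | αβ₂ into A → αA' and A' → β₁ | β₂
(α is the longest common prefix among the alternatives). Repeat until
no nonterminal has two alternatives with a common prefix.

Round 1: T has alternatives sharing prefix 'id F T'. Introduce T': T → id F T T'
  Add: T' → x
  Add: T' → ε
  Add: T' → x T

Round 2: T' has alternatives sharing prefix 'x'. Introduce T'': T' → x T''
  Add: T'' → ε
  Add: T'' → T

No remaining common prefixes — done.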